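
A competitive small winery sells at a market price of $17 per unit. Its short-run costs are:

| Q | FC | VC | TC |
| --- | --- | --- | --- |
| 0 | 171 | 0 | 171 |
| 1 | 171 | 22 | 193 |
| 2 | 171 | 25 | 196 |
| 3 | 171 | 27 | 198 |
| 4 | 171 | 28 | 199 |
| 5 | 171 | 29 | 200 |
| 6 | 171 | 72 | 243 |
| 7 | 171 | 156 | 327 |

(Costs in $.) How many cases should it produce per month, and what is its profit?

Tabulate TR − TC: Q=0: -171; Q=1: -176; Q=2: -162; Q=3: -147; Q=4: -131; Q=5: -115; Q=6: -141; Q=7: -208.
Profit is maximized at Q = 5. AVC there is 29/5 = $5.80 ≤ P, so producing beats shutting down (which would give -$171).

Q = 5; profit = -$115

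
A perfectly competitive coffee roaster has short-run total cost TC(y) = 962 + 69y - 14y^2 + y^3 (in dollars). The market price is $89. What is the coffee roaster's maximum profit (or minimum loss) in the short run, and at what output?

Profit = -$362 at y = 10

AVC = 69 - 14y + y^2; min AVC = $20 at y = 7. Since P = $89 ≥ min AVC, the firm produces.
MC = 69 - 28y + 3y^2. Setting P = MC and taking the root on the rising branch gives y* = 10.
TR = 89·10 = 890. TC = 962 + 290 = 1252. Profit = 890 − 1252 = -$362.
By producing, the firm covers all variable cost plus $600 of fixed cost; shutting down would lose the full $962.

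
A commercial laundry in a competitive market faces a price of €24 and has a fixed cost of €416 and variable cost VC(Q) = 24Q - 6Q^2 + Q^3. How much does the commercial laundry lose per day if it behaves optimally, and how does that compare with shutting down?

Profit = -€384 at Q = 4

AVC = 24 - 6Q + Q^2; min AVC = €15 at Q = 3. Since P = €24 ≥ min AVC, the firm produces.
With MC = 24 - 12Q + 3Q^2, P = MC on the upward-sloping part at Q* = 4.
TR = 24·4 = 96. TC = 416 + 64 = 480. Profit = 96 − 480 = -€384.
That loss of €384 beats the €416 the firm would lose by shutting down; producing recovers €32 of fixed cost.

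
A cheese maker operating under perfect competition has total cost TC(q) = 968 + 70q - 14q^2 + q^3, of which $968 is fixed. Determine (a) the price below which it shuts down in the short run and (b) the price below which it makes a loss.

Shutdown price = $21; break-even price = $125

AVC = 70 - 14q + q^2; minimized at q = 7, giving min AVC = $21. That is the shutdown price.
ATC = 968/q + 70 - 14q + q^2. Setting dATC/dq = −968/q^2 − 14 + 2q = 0 gives q = 11 (since 2·11^3 − 14·11^2 = 968).
min ATC = 968/11 + 70 − 14·11 + 11^2 = $125. That is the break-even price.
Between these two prices the firm operates at a loss; above $125 it earns a profit.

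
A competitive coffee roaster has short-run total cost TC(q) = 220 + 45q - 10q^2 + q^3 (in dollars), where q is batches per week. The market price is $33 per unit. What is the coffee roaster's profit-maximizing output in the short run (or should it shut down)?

Produce at q = 6

Variable cost is VC = 45q - 10q^2 + q^3, so AVC = VC/q = 45 - 10q + q^2 and MC = dTC/dq = 45 - 20q + 3q^2.
The AVC parabola has its vertex at q = 10/2 = 5, where AVC = 45 - 10·5 + 5^2 = $20.
P = $33 exceeds min AVC = $20, so the firm stays open.
P = MC gives 12 - 20q + 3q^2 = 0, with roots 2/3 and 6. Take the larger (rising MC): q* = 6.
Check: AVC at q = 6 is $21 ≤ P, so revenue covers variable cost.
Profit = P·q − TC = 33·6 − 346 = -$148, a loss, but smaller than the $220 fixed cost the firm would lose by shutting down.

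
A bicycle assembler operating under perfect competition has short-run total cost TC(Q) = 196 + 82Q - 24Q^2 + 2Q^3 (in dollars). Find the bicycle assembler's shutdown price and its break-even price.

AVC = 82 - 24Q + 2Q^2; minimized at Q = 6, giving min AVC = $10. That is the shutdown price.
ATC = 196/Q + 82 - 24Q + 2Q^2. Setting dATC/dQ = −196/Q^2 − 24 + 4Q = 0 gives Q = 7 (since 4·7^3 − 24·7^2 = 196).
min ATC = 196/7 + 82 − 24·7 + 2·7^2 = $40. That is the break-even price.
For $10 ≤ P < $40 the firm produces at a loss; below $10 it shuts down.

Shutdown price = $10; break-even price = $40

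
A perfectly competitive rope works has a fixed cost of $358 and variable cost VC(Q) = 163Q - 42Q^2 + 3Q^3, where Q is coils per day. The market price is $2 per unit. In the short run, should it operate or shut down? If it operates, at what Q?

Shut down

Variable cost is VC = 163Q - 42Q^2 + 3Q^3, so AVC = VC/Q = 163 - 42Q + 3Q^2 and MC = dTC/dQ = 163 - 84Q + 9Q^2.
AVC hits its minimum where MC = AVC, at Q = 7, giving min AVC = 163 - 42·7 + 3·7^2 = $16.
With P < min AVC ($2 < $16), every unit sold adds to the loss.
The firm minimizes its loss by shutting down and losing only its fixed cost of $358.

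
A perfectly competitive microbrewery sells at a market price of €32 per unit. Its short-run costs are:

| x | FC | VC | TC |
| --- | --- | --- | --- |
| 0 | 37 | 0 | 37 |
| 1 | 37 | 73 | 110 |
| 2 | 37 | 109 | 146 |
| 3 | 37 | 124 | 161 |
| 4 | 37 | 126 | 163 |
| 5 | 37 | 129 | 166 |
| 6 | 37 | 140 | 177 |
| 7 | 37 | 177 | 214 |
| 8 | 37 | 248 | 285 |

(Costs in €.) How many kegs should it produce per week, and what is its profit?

x = 6; profit = €15

Compute π = P·x − TC at each output: x=0: -37; x=1: -78; x=2: -82; x=3: -65; x=4: -35; x=5: -6; x=6: 15; x=7: 10; x=8: -29.
Profit is maximized at x = 6. AVC there is 140/6 = €23.33 ≤ P, so producing beats shutting down (which would give -€37).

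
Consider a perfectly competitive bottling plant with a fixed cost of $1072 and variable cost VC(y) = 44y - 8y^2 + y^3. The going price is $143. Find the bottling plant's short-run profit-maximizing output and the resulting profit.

Profit = -$262 at y = 9

AVC = 44 - 8y + y^2; min AVC = $28 at y = 4. Since P = $143 ≥ min AVC, the firm produces.
MC = 44 - 16y + 3y^2. Setting P = MC and taking the root on the rising branch gives y* = 9.
TR = 143·9 = 1287. TC = 1072 + 477 = 1549. Profit = 1287 − 1549 = -$262.
Shutting down would mean losing the fixed cost of $1072, so operating at a loss of $262 is better by $810.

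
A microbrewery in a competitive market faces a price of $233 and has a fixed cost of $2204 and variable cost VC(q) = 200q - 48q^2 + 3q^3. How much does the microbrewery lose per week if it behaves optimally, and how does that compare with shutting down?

Profit = -$26 at q = 11

AVC = 200 - 48q + 3q^2; min AVC = $8 at q = 8. Since P = $233 ≥ min AVC, the firm produces.
MC = 200 - 96q + 9q^2. Setting P = MC and taking the root on the rising branch gives q* = 11.
TR = 233·11 = 2563. TC = 2204 + 385 = 2589. Profit = 2563 − 2589 = -$26.
By producing, the firm covers all variable cost plus $2178 of fixed cost; shutting down would lose the full $2204.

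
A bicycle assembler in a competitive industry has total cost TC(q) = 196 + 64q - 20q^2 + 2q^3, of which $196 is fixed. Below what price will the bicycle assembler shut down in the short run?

Short-run supply begins at min AVC. From VC = 64q - 20q^2 + 2q^3, AVC = 64 - 20q + 2q^2.
At the minimum of AVC, MC = AVC. MC = 64 - 40q + 6q^2; setting MC = AVC gives 4q^2 - 20q = 0, so q = 5. min AVC = 14.
For P < $14 the firm produces nothing.

$14 per unit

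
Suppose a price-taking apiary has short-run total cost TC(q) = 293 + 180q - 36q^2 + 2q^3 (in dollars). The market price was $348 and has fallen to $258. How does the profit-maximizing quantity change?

MC = 180 - 72q + 6q^2; the shutdown threshold is min AVC = $18 (at q = 9).
At P = $348 ≥ min AVC, set P = MC on the rising branch: q = 14.
At P = $258 ≥ min AVC, set P = MC: q = 13. The firm stays open but cuts output.

Output falls from 14 to 13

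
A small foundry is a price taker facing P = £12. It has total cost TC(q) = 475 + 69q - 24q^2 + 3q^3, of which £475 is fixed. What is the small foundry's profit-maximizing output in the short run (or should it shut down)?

Shut down

Variable cost is VC = 69q - 24q^2 + 3q^3, so AVC = VC/q = 69 - 24q + 3q^2 and MC = dTC/dq = 69 - 48q + 9q^2.
AVC is minimized where dAVC/dq = -24 + 6q = 0, at q = 4; min AVC = 69 - 24·4 + 3·4^2 = £21.
With P < min AVC (£12 < £21), every unit sold adds to the loss.
Shutting down limits the loss to fixed cost, £475.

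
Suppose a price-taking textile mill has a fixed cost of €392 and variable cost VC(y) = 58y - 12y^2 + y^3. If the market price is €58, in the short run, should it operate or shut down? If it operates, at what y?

Strip out fixed cost: VC = 58y - 12y^2 + y^3. Then AVC = 58 - 12y + y^2 and MC = 58 - 24y + 3y^2.
AVC is minimized where dAVC/dy = -12 + 2y = 0, at y = 6; min AVC = 58 - 12·6 + 6^2 = €22.
Since P = €58 ≥ min AVC = €22, price covers variable cost and the firm should produce.
P = MC gives -24y + 3y^2 = 0, with roots 0 and 8. Take the larger (rising MC): y* = 8.
Check: AVC at y = 8 is €26 ≤ P, so revenue covers variable cost.
Profit = P·y − TC = 58·8 − 600 = -€136, a loss, but smaller than the €392 fixed cost the firm would lose by shutting down.

Produce at y = 8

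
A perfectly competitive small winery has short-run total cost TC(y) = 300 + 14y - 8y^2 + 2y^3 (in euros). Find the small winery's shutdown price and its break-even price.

Shutdown price = €6; break-even price = €84

Shutdown price = min AVC. AVC = 14 - 8y + 2y^2, with vertex at y = 2 and minimum €6.
ATC = 300/y + 14 - 8y + 2y^2. Setting dATC/dy = −300/y^2 − 8 + 4y = 0 gives y = 5 (since 4·5^3 − 8·5^2 = 300).
min ATC = 300/5 + 14 − 8·5 + 2·5^2 = €84. That is the break-even price.
Between these two prices the firm operates at a loss; above €84 it earns a profit.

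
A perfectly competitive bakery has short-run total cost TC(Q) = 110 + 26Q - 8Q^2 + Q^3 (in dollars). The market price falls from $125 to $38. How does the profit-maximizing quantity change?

Output falls from 9 to 6

MC = 26 - 16Q + 3Q^2; the shutdown threshold is min AVC = $10 (at Q = 4).
At P = $125 ≥ min AVC, set P = MC on the rising branch: Q = 9.
At P = $38 ≥ min AVC, set P = MC: Q = 6. The firm stays open but cuts output.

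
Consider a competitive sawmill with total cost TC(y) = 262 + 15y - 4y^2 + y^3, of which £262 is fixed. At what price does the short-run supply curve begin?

The firm shuts down when price falls below the minimum of average variable cost. AVC = VC/y = 15 - 4y + y^2.
At the minimum of AVC, MC = AVC. MC = 15 - 8y + 3y^2; setting MC = AVC gives 2y^2 - 4y = 0, so y = 2. min AVC = 11.
The firm shuts down for any P below £11.

£11 per unit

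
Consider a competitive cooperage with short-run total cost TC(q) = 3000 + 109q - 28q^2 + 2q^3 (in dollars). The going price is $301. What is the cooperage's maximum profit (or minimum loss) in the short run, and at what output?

Profit = -$120 at q = 12

AVC = 109 - 28q + 2q^2 has its minimum $11 at q = 7; price $301 clears that bar, so the firm operates.
With MC = 109 - 56q + 6q^2, P = MC on the upward-sloping part at q* = 12.
TR = 301·12 = 3612. TC = 3000 + 732 = 3732. Profit = 3612 − 3732 = -$120.
Shutting down would mean losing the fixed cost of $3000, so operating at a loss of $120 is better by $2880.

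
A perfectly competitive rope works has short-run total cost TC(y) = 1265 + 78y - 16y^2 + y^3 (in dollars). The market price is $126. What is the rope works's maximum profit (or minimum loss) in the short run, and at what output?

Profit = -$113 at y = 12

AVC = 78 - 16y + y^2; min AVC = $14 at y = 8. Since P = $126 ≥ min AVC, the firm produces.
MC = 78 - 32y + 3y^2. Setting P = MC and taking the root on the rising branch gives y* = 12.
TR = 126·12 = 1512. TC = 1265 + 360 = 1625. Profit = 1512 − 1625 = -$113.
That loss of $113 beats the $1265 the firm would lose by shutting down; producing recovers $1152 of fixed cost.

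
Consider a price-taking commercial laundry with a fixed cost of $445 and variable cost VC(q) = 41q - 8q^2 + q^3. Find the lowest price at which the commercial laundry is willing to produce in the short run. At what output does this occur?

$25 per unit, at q = 4

The firm shuts down when price falls below the minimum of average variable cost. AVC = VC/q = 41 - 8q + q^2.
At the minimum of AVC, MC = AVC. MC = 41 - 16q + 3q^2; setting MC = AVC gives 2q^2 - 8q = 0, so q = 4. min AVC = 25.
So the shutdown price is $25.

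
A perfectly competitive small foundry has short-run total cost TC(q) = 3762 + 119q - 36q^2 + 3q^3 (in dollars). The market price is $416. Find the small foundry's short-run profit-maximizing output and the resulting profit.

AVC = 119 - 36q + 3q^2 has its minimum $11 at q = 6; price $416 clears that bar, so the firm operates.
MC = 119 - 72q + 9q^2. Setting P = MC and taking the root on the rising branch gives q* = 11.
TR = 416·11 = 4576. TC = 3762 + 946 = 4708. Profit = 4576 − 4708 = -$132.
By producing, the firm covers all variable cost plus $3630 of fixed cost; shutting down would lose the full $3762.

Profit = -$132 at q = 11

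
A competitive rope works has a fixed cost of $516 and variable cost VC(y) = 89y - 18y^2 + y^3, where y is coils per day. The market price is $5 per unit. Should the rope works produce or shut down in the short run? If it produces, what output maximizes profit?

Shut down

Variable cost is VC = 89y - 18y^2 + y^3, so AVC = VC/y = 89 - 18y + y^2 and MC = dTC/dy = 89 - 36y + 3y^2.
AVC hits its minimum where MC = AVC, at y = 9, giving min AVC = 89 - 18·9 + 9^2 = $8.
With P < min AVC ($5 < $8), every unit sold adds to the loss.
Shutting down limits the loss to fixed cost, $516.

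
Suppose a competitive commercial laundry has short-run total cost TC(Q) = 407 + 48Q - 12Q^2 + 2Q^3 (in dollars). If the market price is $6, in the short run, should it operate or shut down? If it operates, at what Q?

Shut down

From TC, MC = TC'(Q) = 48 - 24Q + 6Q^2 and AVC = VC/Q = 48 - 12Q + 2Q^2.
AVC is minimized where dAVC/dQ = -12 + 4Q = 0, at Q = 3; min AVC = 48 - 12·3 + 2·3^2 = $30.
With P < min AVC ($6 < $30), every unit sold adds to the loss.
The firm minimizes its loss by shutting down and losing only its fixed cost of $407.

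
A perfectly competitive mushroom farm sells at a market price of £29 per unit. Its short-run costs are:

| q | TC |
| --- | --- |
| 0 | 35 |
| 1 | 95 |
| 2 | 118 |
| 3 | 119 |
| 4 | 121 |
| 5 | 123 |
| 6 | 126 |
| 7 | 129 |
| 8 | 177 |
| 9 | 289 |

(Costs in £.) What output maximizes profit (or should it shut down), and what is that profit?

q = 7; profit = £74

Tabulate TR − TC: q=0: -35; q=1: -66; q=2: -60; q=3: -32; q=4: -5; q=5: 22; q=6: 48; q=7: 74; q=8: 55; q=9: -28.
Profit is maximized at q = 7. AVC there is 94/7 = £13.43 ≤ P, so producing beats shutting down (which would give -£35).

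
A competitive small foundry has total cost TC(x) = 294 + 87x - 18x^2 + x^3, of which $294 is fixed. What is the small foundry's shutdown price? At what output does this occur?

$6 per unit, at x = 9

The firm shuts down when price falls below the minimum of average variable cost. AVC = VC/x = 87 - 18x + x^2.
At the minimum of AVC, MC = AVC. MC = 87 - 36x + 3x^2; setting MC = AVC gives 2x^2 - 18x = 0, so x = 9. min AVC = 6.
So the shutdown price is $6.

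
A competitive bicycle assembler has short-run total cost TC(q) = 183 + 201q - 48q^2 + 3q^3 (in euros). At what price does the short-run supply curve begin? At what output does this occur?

Short-run supply begins at min AVC. From VC = 201q - 48q^2 + 3q^3, AVC = 201 - 48q + 3q^2.
At the minimum of AVC, MC = AVC. MC = 201 - 96q + 9q^2; setting MC = AVC gives 6q^2 - 48q = 0, so q = 8. min AVC = 9.
So the shutdown price is €9.

€9 per unit, at q = 8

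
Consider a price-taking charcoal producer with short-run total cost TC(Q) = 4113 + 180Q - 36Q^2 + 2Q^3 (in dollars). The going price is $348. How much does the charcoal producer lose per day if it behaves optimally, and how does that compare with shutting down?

Profit = -$193 at Q = 14

AVC = 180 - 36Q + 2Q^2 has its minimum $18 at Q = 9; price $348 clears that bar, so the firm operates.
MC = 180 - 72Q + 6Q^2. Setting P = MC and taking the root on the rising branch gives Q* = 14.
TR = 348·14 = 4872. TC = 4113 + 952 = 5065. Profit = 4872 − 5065 = -$193.
That loss of $193 beats the $4113 the firm would lose by shutting down; producing recovers $3920 of fixed cost.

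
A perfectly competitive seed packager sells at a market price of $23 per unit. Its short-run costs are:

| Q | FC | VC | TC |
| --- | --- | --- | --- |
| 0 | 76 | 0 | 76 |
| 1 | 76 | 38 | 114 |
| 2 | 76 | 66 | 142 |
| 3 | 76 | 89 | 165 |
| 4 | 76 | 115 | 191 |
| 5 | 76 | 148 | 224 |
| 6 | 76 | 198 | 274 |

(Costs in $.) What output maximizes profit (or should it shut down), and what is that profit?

Tabulate TR − TC: Q=0: -76; Q=1: -91; Q=2: -96; Q=3: -96; Q=4: -99; Q=5: -109; Q=6: -136.
Profit is highest at Q = 0. Equivalently, the lowest AVC in the table is 115/4 ≈ $28.75 at Q = 4, and P = $23 falls below it — price never covers variable cost, so the firm shuts down and loses only its fixed cost.

Q = 0 (shut down); profit = -$76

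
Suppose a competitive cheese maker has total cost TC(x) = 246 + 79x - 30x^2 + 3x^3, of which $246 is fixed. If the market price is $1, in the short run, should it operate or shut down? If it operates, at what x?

Strip out fixed cost: VC = 79x - 30x^2 + 3x^3. Then AVC = 79 - 30x + 3x^2 and MC = 79 - 60x + 9x^2.
AVC hits its minimum where MC = AVC, at x = 5, giving min AVC = 79 - 30·5 + 3·5^2 = $4.
P = $1 lies below min AVC = $4; no output level covers variable cost.
The firm minimizes its loss by shutting down and losing only its fixed cost of $246.

Shut down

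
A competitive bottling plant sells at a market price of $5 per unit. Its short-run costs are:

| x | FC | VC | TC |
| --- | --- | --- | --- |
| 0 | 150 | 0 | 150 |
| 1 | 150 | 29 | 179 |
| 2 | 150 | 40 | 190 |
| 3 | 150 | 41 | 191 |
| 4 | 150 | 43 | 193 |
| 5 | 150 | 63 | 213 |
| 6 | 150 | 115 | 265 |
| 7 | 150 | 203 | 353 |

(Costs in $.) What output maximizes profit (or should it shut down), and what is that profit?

x = 0 (shut down); profit = -$150

Compute π = P·x − TC at each output: x=0: -150; x=1: -174; x=2: -180; x=3: -176; x=4: -173; x=5: -188; x=6: -235; x=7: -318.
Profit is highest at x = 0. Equivalently, the lowest AVC in the table is 43/4 ≈ $10.75 at x = 4, and P = $5 falls below it — price never covers variable cost, so the firm shuts down and loses only its fixed cost.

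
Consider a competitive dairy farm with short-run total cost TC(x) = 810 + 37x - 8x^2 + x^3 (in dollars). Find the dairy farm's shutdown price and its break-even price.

Shutdown price = min AVC. AVC = 37 - 8x + x^2, with vertex at x = 4 and minimum $21.
ATC = 810/x + 37 - 8x + x^2. Setting dATC/dx = −810/x^2 − 8 + 2x = 0 gives x = 9 (since 2·9^3 − 8·9^2 = 810).
min ATC = 810/9 + 37 − 8·9 + 9^2 = $136. That is the break-even price.
For $21 ≤ P < $136 the firm produces at a loss; below $21 it shuts down.

Shutdown price = $21; break-even price = $136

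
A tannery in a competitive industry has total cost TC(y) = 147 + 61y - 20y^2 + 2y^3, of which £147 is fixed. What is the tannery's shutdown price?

The firm shuts down when price falls below the minimum of average variable cost. AVC = VC/y = 61 - 20y + 2y^2.
dAVC/dy = -20 + 4y = 0 gives y = 5. min AVC = 61 - 20·5 + 2·5^2 = 11.
The firm shuts down for any P below £11.

£11 per unit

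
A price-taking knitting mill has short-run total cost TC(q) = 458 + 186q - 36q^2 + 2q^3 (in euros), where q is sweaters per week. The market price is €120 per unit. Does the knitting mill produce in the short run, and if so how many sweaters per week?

Produce at q = 11

From TC, MC = TC'(q) = 186 - 72q + 6q^2 and AVC = VC/q = 186 - 36q + 2q^2.
The AVC parabola has its vertex at q = 36/4 = 9, where AVC = 186 - 36·9 + 2·9^2 = €24.
Because €120 ≥ €24, revenue can cover variable cost; the firm operates.
P = MC gives 66 - 72q + 6q^2 = 0, with roots 1 and 11. Take the larger (rising MC): q* = 11.
Check: AVC at q = 11 is €32 ≤ P, so revenue covers variable cost.
Profit = P·q − TC = 120·11 − 810 = €510.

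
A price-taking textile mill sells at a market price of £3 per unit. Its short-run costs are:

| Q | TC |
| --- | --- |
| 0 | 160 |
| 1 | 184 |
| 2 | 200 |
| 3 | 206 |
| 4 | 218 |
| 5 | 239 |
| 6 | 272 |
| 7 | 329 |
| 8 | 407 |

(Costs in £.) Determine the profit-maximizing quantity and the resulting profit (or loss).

Compute π = P·Q − TC at each output: Q=0: -160; Q=1: -181; Q=2: -194; Q=3: -197; Q=4: -206; Q=5: -224; Q=6: -254; Q=7: -308; Q=8: -383.
Profit is highest at Q = 0. Equivalently, the lowest AVC in the table is 58/4 ≈ £14.50 at Q = 4, and P = £3 falls below it — price never covers variable cost, so the firm shuts down and loses only its fixed cost.

Q = 0 (shut down); profit = -£160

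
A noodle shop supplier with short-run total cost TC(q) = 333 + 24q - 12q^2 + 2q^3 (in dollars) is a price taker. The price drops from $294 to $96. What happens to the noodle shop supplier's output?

Output falls from 9 to 6

AVC = 24 - 12q + 2q^2, minimized at q = 3 where min AVC = $6. MC = 24 - 24q + 6q^2.
With P = $294 above the shutdown price, P = MC gives q = 9.
At P = $96 ≥ min AVC, set P = MC: q = 6. The firm stays open but cuts output.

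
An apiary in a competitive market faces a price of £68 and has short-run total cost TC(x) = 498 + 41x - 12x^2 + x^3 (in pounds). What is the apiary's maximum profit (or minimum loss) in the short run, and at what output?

Profit = -£12 at x = 9

AVC = 41 - 12x + x^2 has its minimum £5 at x = 6; price £68 clears that bar, so the firm operates.
MC = 41 - 24x + 3x^2. Setting P = MC and taking the root on the rising branch gives x* = 9.
TR = 68·9 = 612. TC = 498 + 126 = 624. Profit = 612 − 624 = -£12.
By producing, the firm covers all variable cost plus £486 of fixed cost; shutting down would lose the full £498.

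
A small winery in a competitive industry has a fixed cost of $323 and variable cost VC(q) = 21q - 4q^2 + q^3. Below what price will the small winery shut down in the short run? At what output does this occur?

The firm shuts down when price falls below the minimum of average variable cost. AVC = VC/q = 21 - 4q + q^2.
dAVC/dq = -4 + 2q = 0 gives q = 2. min AVC = 21 - 4·2 + 2^2 = 17.
So the shutdown price is $17.

$17 per unit, at q = 2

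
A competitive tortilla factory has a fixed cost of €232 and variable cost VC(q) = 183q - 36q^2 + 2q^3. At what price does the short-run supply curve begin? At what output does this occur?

The shutdown price is the minimum of AVC. VC = 183q - 36q^2 + 2q^3, so AVC = 183 - 36q + 2q^2.
At the minimum of AVC, MC = AVC. MC = 183 - 72q + 6q^2; setting MC = AVC gives 4q^2 - 36q = 0, so q = 9. min AVC = 21.
The firm shuts down for any P below €21.

€21 per unit, at q = 9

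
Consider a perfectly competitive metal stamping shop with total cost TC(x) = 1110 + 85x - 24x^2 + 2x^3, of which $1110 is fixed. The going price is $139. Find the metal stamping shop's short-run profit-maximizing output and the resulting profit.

Profit = -$138 at x = 9

AVC = 85 - 24x + 2x^2; min AVC = $13 at x = 6. Since P = $139 ≥ min AVC, the firm produces.
With MC = 85 - 48x + 6x^2, P = MC on the upward-sloping part at x* = 9.
TR = 139·9 = 1251. TC = 1110 + 279 = 1389. Profit = 1251 − 1389 = -$138.
Shutting down would mean losing the fixed cost of $1110, so operating at a loss of $138 is better by $972.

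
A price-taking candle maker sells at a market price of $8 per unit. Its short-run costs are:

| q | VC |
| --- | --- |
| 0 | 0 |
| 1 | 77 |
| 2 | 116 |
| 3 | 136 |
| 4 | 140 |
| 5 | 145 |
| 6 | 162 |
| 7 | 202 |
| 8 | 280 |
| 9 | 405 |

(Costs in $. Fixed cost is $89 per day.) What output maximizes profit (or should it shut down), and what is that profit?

Profit at each row (π = 8q − TC): q=0: -89; q=1: -158; q=2: -189; q=3: -201; q=4: -197; q=5: -194; q=6: -203; q=7: -235; q=8: -305; q=9: -422.
Profit is highest at q = 0. Equivalently, the lowest AVC in the table is 162/6 ≈ $27 at q = 6, and P = $8 falls below it — price never covers variable cost, so the firm shuts down and loses only its fixed cost.

q = 0 (shut down); profit = -$89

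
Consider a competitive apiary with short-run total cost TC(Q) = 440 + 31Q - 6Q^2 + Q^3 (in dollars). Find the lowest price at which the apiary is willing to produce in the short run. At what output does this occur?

The shutdown price is the minimum of AVC. VC = 31Q - 6Q^2 + Q^3, so AVC = 31 - 6Q + Q^2.
At the minimum of AVC, MC = AVC. MC = 31 - 12Q + 3Q^2; setting MC = AVC gives 2Q^2 - 6Q = 0, so Q = 3. min AVC = 22.
The firm shuts down for any P below $22.

$22 per unit, at Q = 3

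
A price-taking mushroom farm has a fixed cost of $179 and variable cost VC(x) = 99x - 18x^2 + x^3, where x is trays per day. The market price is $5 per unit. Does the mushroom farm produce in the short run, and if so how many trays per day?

Strip out fixed cost: VC = 99x - 18x^2 + x^3. Then AVC = 99 - 18x + x^2 and MC = 99 - 36x + 3x^2.
AVC is minimized where dAVC/dx = -18 + 2x = 0, at x = 9; min AVC = 99 - 18·9 + 9^2 = $18.
P = $5 lies below min AVC = $18; no output level covers variable cost.
Best response: produce nothing and absorb the $179 fixed cost.

Shut down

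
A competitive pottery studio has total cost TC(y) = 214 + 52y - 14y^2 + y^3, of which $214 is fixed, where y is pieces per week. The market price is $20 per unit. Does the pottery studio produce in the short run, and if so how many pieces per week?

Variable cost is VC = 52y - 14y^2 + y^3, so AVC = VC/y = 52 - 14y + y^2 and MC = dTC/dy = 52 - 28y + 3y^2.
The AVC parabola has its vertex at y = 14/2 = 7, where AVC = 52 - 14·7 + 7^2 = $3.
Since P = $20 ≥ min AVC = $3, price covers variable cost and the firm should produce.
Set P = MC: 20 = 52 - 28y + 3y^2 → 32 - 28y + 3y^2 = 0. The roots are y = 4/3 and y = 8; the profit-maximizing output is on the rising part of MC, so y* = 8.
Check: AVC at y = 8 is $4 ≤ P, so revenue covers variable cost.
Profit = P·y − TC = 20·8 − 246 = -$86, a loss, but smaller than the $214 fixed cost the firm would lose by shutting down.

Produce at y = 8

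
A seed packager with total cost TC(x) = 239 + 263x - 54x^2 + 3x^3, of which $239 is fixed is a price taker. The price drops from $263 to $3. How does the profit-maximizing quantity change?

AVC = 263 - 54x + 3x^2, minimized at x = 9 where min AVC = $20. MC = 263 - 108x + 9x^2.
With P = $263 above the shutdown price, P = MC gives x = 12.
At P = $3 < min AVC = $20, price no longer covers variable cost at any output, so the firm shuts down: x = 0.

Output falls from 12 to 0 (the firm shuts down)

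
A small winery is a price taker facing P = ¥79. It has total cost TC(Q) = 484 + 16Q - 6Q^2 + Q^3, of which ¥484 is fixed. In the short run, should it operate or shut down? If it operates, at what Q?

Strip out fixed cost: VC = 16Q - 6Q^2 + Q^3. Then AVC = 16 - 6Q + Q^2 and MC = 16 - 12Q + 3Q^2.
The AVC parabola has its vertex at Q = 6/2 = 3, where AVC = 16 - 6·3 + 3^2 = ¥7.
Since P = ¥79 ≥ min AVC = ¥7, price covers variable cost and the firm should produce.
P = MC gives -63 - 12Q + 3Q^2 = 0, with roots -3 and 7. Take the larger (rising MC): Q* = 7.
Check: AVC at Q = 7 is ¥23 ≤ P, so revenue covers variable cost.
Profit = P·Q − TC = 79·7 − 645 = -¥92, a loss, but smaller than the ¥484 fixed cost the firm would lose by shutting down.

Produce at Q = 7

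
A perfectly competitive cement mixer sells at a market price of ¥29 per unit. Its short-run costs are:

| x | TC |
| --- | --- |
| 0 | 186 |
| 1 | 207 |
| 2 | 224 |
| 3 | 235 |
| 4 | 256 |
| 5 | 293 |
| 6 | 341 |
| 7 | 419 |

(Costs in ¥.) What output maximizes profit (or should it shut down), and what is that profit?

Tabulate TR − TC: x=0: -186; x=1: -178; x=2: -166; x=3: -148; x=4: -140; x=5: -148; x=6: -167; x=7: -216.
Profit is maximized at x = 4. AVC there is 70/4 = ¥17.50 ≤ P, so producing beats shutting down (which would give -¥186).

x = 4; profit = -¥140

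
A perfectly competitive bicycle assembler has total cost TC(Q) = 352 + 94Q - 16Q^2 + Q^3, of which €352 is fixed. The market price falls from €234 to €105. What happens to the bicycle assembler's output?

Output falls from 14 to 11

MC = 94 - 32Q + 3Q^2; the shutdown threshold is min AVC = €30 (at Q = 8).
At P = €234 ≥ min AVC, set P = MC on the rising branch: Q = 14.
At P = €105 ≥ min AVC, set P = MC: Q = 11. The firm stays open but cuts output.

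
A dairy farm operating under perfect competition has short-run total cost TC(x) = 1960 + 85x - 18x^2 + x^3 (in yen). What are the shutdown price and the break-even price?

Shutdown price = ¥4; break-even price = ¥169

Shutdown price = min AVC. AVC = 85 - 18x + x^2, with vertex at x = 9 and minimum ¥4.
ATC = 1960/x + 85 - 18x + x^2. Setting dATC/dx = −1960/x^2 − 18 + 2x = 0 gives x = 14 (since 2·14^3 − 18·14^2 = 1960).
min ATC = 1960/14 + 85 − 18·14 + 14^2 = ¥169. That is the break-even price.
Between these two prices the firm operates at a loss; above ¥169 it earns a profit.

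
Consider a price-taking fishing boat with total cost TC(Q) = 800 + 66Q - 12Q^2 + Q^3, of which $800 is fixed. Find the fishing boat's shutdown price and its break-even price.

AVC = 66 - 12Q + Q^2; minimized at Q = 6, giving min AVC = $30. That is the shutdown price.
ATC = 800/Q + 66 - 12Q + Q^2. Setting dATC/dQ = −800/Q^2 − 12 + 2Q = 0 gives Q = 10 (since 2·10^3 − 12·10^2 = 800).
min ATC = 800/10 + 66 − 12·10 + 10^2 = $126. That is the break-even price.
Between these two prices the firm operates at a loss; above $126 it earns a profit.

Shutdown price = $30; break-even price = $126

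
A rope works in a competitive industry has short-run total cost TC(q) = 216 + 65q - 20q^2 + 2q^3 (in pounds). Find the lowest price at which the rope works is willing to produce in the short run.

The shutdown price is the minimum of AVC. VC = 65q - 20q^2 + 2q^3, so AVC = 65 - 20q + 2q^2.
At the minimum of AVC, MC = AVC. MC = 65 - 40q + 6q^2; setting MC = AVC gives 4q^2 - 20q = 0, so q = 5. min AVC = 15.
The firm shuts down for any P below £15.

£15 per unit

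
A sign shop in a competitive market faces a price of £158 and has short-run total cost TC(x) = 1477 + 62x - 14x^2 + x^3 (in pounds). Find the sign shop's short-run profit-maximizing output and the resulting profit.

AVC = 62 - 14x + x^2; min AVC = £13 at x = 7. Since P = £158 ≥ min AVC, the firm produces.
With MC = 62 - 28x + 3x^2, P = MC on the upward-sloping part at x* = 12.
TR = 158·12 = 1896. TC = 1477 + 456 = 1933. Profit = 1896 − 1933 = -£37.
That loss of £37 beats the £1477 the firm would lose by shutting down; producing recovers £1440 of fixed cost.

Profit = -£37 at x = 12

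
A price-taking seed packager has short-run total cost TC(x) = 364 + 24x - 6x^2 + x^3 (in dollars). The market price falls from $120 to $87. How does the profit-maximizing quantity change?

AVC = 24 - 6x + x^2, minimized at x = 3 where min AVC = $15. MC = 24 - 12x + 3x^2.
At P = $120 ≥ min AVC, set P = MC on the rising branch: x = 8.
At P = $87 ≥ min AVC, set P = MC: x = 7. The firm stays open but cuts output.

Output falls from 8 to 7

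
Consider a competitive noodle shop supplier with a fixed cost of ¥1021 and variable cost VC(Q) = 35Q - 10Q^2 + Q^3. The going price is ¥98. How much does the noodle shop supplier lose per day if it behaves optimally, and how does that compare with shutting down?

Profit = -¥373 at Q = 9

AVC = 35 - 10Q + Q^2; min AVC = ¥10 at Q = 5. Since P = ¥98 ≥ min AVC, the firm produces.
With MC = 35 - 20Q + 3Q^2, P = MC on the upward-sloping part at Q* = 9.
TR = 98·9 = 882. TC = 1021 + 234 = 1255. Profit = 882 − 1255 = -¥373.
That loss of ¥373 beats the ¥1021 the firm would lose by shutting down; producing recovers ¥648 of fixed cost.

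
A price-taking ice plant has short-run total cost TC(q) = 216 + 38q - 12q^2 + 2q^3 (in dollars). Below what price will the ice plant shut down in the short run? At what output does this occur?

$20 per unit, at q = 3

The shutdown price is the minimum of AVC. VC = 38q - 12q^2 + 2q^3, so AVC = 38 - 12q + 2q^2.
At the minimum of AVC, MC = AVC. MC = 38 - 24q + 6q^2; setting MC = AVC gives 4q^2 - 12q = 0, so q = 3. min AVC = 20.
The firm shuts down for any P below $20.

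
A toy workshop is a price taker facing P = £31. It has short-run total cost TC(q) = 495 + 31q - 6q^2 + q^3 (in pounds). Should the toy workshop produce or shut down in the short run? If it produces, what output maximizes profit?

Variable cost is VC = 31q - 6q^2 + q^3, so AVC = VC/q = 31 - 6q + q^2 and MC = dTC/dq = 31 - 12q + 3q^2.
The AVC parabola has its vertex at q = 6/2 = 3, where AVC = 31 - 6·3 + 3^2 = £22.
Since P = £31 ≥ min AVC = £22, price covers variable cost and the firm should produce.
Solving P = MC: -12q + 3q^2 = 0 ⇒ q = 0 or 4. On the upward-sloping branch, q* = 4.
Check: AVC at q = 4 is £23 ≤ P, so revenue covers variable cost.
Profit = P·q − TC = 31·4 − 587 = -£463, a loss, but smaller than the £495 fixed cost the firm would lose by shutting down.

Produce at q = 4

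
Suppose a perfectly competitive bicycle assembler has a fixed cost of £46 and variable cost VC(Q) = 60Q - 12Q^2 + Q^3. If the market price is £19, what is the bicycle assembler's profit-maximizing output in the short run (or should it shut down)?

Strip out fixed cost: VC = 60Q - 12Q^2 + Q^3. Then AVC = 60 - 12Q + Q^2 and MC = 60 - 24Q + 3Q^2.
AVC hits its minimum where MC = AVC, at Q = 6, giving min AVC = 60 - 12·6 + 6^2 = £24.
Since P = £19 < min AVC = £24, price fails to cover variable cost at any output.
Shutting down limits the loss to fixed cost, £46.

Shut down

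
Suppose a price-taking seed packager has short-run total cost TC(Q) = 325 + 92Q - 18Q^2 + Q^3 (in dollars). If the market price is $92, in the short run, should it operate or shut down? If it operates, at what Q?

Produce at Q = 12

Strip out fixed cost: VC = 92Q - 18Q^2 + Q^3. Then AVC = 92 - 18Q + Q^2 and MC = 92 - 36Q + 3Q^2.
The AVC parabola has its vertex at Q = 18/2 = 9, where AVC = 92 - 18·9 + 9^2 = $11.
P = $92 exceeds min AVC = $11, so the firm stays open.
Solving P = MC: -36Q + 3Q^2 = 0 ⇒ Q = 0 or 12. On the upward-sloping branch, Q* = 12.
Check: AVC at Q = 12 is $20 ≤ P, so revenue covers variable cost.
Profit = P·Q − TC = 92·12 − 565 = $539.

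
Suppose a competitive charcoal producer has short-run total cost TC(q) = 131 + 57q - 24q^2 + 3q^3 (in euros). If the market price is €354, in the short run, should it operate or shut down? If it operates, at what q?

Produce at q = 9

Variable cost is VC = 57q - 24q^2 + 3q^3, so AVC = VC/q = 57 - 24q + 3q^2 and MC = dTC/dq = 57 - 48q + 9q^2.
The AVC parabola has its vertex at q = 24/6 = 4, where AVC = 57 - 24·4 + 3·4^2 = €9.
P = €354 exceeds min AVC = €9, so the firm stays open.
Set P = MC: 354 = 57 - 48q + 9q^2 → -297 - 48q + 9q^2 = 0. The roots are q = -11/3 and q = 9; the profit-maximizing output is on the rising part of MC, so q* = 9.
Check: AVC at q = 9 is €84 ≤ P, so revenue covers variable cost.
Profit = P·q − TC = 354·9 − 887 = €2299.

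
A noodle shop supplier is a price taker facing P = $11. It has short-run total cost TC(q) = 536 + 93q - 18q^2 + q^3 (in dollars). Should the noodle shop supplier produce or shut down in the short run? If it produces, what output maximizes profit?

Shut down

Strip out fixed cost: VC = 93q - 18q^2 + q^3. Then AVC = 93 - 18q + q^2 and MC = 93 - 36q + 3q^2.
AVC hits its minimum where MC = AVC, at q = 9, giving min AVC = 93 - 18·9 + 9^2 = $12.
With P < min AVC ($11 < $12), every unit sold adds to the loss.
The firm minimizes its loss by shutting down and losing only its fixed cost of $536.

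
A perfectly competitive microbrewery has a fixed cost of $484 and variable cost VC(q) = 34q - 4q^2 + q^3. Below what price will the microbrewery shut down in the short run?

$30 per unit

The shutdown price is the minimum of AVC. VC = 34q - 4q^2 + q^3, so AVC = 34 - 4q + q^2.
dAVC/dq = -4 + 2q = 0 gives q = 2. min AVC = 34 - 4·2 + 2^2 = 30.
For P < $30 the firm produces nothing.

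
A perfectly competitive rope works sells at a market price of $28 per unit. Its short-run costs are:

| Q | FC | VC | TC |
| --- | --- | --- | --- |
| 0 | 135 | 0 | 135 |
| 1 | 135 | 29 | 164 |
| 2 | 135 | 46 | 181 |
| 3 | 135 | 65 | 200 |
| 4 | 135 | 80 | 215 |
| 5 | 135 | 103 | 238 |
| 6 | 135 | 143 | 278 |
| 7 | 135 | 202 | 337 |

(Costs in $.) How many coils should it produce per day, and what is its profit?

Q = 5; profit = -$98

Profit at each row (π = 28Q − TC): Q=0: -135; Q=1: -136; Q=2: -125; Q=3: -116; Q=4: -103; Q=5: -98; Q=6: -110; Q=7: -141.
Profit is maximized at Q = 5. AVC there is 103/5 = $20.60 ≤ P, so producing beats shutting down (which would give -$135).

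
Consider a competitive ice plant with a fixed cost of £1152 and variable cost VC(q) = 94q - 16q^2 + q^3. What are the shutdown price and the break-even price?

Shutdown price = min AVC. AVC = 94 - 16q + q^2, with vertex at q = 8 and minimum £30.
ATC = 1152/q + 94 - 16q + q^2. Setting dATC/dq = −1152/q^2 − 16 + 2q = 0 gives q = 12 (since 2·12^3 − 16·12^2 = 1152).
min ATC = 1152/12 + 94 − 16·12 + 12^2 = £142. That is the break-even price.
Between these two prices the firm operates at a loss; above £142 it earns a profit.

Shutdown price = £30; break-even price = £142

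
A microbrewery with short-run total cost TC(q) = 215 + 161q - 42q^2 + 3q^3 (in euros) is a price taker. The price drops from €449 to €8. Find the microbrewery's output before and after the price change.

MC = 161 - 84q + 9q^2; the shutdown threshold is min AVC = €14 (at q = 7).
With P = €449 above the shutdown price, P = MC gives q = 12.
At P = €8 < min AVC = €14, price no longer covers variable cost at any output, so the firm shuts down: q = 0.

Output falls from 12 to 0 (the firm shuts down)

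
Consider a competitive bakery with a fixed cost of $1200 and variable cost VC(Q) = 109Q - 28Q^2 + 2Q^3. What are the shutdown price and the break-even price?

Shutdown price = $11; break-even price = $149

Shutdown price = min AVC. AVC = 109 - 28Q + 2Q^2, with vertex at Q = 7 and minimum $11.
ATC = 1200/Q + 109 - 28Q + 2Q^2. Setting dATC/dQ = −1200/Q^2 − 28 + 4Q = 0 gives Q = 10 (since 4·10^3 − 28·10^2 = 1200).
min ATC = 1200/10 + 109 − 28·10 + 2·10^2 = $149. That is the break-even price.
Between these two prices the firm operates at a loss; above $149 it earns a profit.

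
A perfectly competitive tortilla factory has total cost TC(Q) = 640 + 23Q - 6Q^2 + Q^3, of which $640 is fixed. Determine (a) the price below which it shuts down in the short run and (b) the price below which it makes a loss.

Shutdown price = $14; break-even price = $119

Shutdown price = min AVC. AVC = 23 - 6Q + Q^2, with vertex at Q = 3 and minimum $14.
ATC = 640/Q + 23 - 6Q + Q^2. Setting dATC/dQ = −640/Q^2 − 6 + 2Q = 0 gives Q = 8 (since 2·8^3 − 6·8^2 = 640).
min ATC = 640/8 + 23 − 6·8 + 8^2 = $119. That is the break-even price.
Between these two prices the firm operates at a loss; above $119 it earns a profit.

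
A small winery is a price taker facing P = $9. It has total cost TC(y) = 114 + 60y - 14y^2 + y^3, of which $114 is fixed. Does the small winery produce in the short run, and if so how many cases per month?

Variable cost is VC = 60y - 14y^2 + y^3, so AVC = VC/y = 60 - 14y + y^2 and MC = dTC/dy = 60 - 28y + 3y^2.
The AVC parabola has its vertex at y = 14/2 = 7, where AVC = 60 - 14·7 + 7^2 = $11.
Since P = $9 < min AVC = $11, price fails to cover variable cost at any output.
Best response: produce nothing and absorb the $114 fixed cost.

Shut down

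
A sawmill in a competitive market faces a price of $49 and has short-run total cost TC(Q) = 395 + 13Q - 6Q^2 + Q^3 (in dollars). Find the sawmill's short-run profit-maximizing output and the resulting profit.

Profit = -$179 at Q = 6

AVC = 13 - 6Q + Q^2 has its minimum $4 at Q = 3; price $49 clears that bar, so the firm operates.
MC = 13 - 12Q + 3Q^2. Setting P = MC and taking the root on the rising branch gives Q* = 6.
TR = 49·6 = 294. TC = 395 + 78 = 473. Profit = 294 − 473 = -$179.
Shutting down would mean losing the fixed cost of $395, so operating at a loss of $179 is better by $216.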